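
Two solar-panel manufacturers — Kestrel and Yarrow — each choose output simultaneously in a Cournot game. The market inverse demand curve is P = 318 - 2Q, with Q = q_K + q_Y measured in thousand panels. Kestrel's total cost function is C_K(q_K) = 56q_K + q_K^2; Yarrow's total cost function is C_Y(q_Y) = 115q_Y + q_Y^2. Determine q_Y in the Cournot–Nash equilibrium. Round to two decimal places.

21.69

Kestrel's profit: π_K = (318 - 2Q)q_K - (56q_K + q_K²). Setting ∂π_K/∂q_K = 0: 262 - 6q_K - 2(q_Y) = 0.
Yarrow's first-order condition: 203 - 6q_Y - 2(q_K) = 0.
Rearranging gives the reaction functions q_K = (262 - 2q_Y)/6 and q_Y = (203 - 2q_K)/6.
Solving the pair: q_K = 583/16, q_Y = 347/16.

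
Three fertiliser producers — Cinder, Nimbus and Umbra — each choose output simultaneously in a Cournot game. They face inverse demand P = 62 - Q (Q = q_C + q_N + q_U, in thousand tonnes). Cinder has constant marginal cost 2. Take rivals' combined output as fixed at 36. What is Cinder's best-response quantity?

12

With rivals' combined output fixed at 36, Cinder's profit is π_C = (62 - 36 - q_C)q_C - (2q_C) = (26 - q_C)q_C - (2q_C).
∂π_C/∂q_C = 24 - 2q_C = 0, so q_C = 12.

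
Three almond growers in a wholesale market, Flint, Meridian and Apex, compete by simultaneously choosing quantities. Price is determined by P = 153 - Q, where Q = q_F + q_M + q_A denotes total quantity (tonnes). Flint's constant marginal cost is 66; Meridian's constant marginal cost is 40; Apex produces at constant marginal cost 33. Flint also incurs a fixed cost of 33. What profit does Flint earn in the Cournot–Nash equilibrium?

16

Flint's profit: π_F = (153 - Q)q_F - (66q_F). Setting ∂π_F/∂q_F = 0: 87 - 2q_F - (q_M + q_A) = 0.
Meridian's first-order condition: 113 - 2q_M - (q_F + q_A) = 0.
Apex's profit: π_A = (153 - Q)q_A - (33q_A). Setting ∂π_A/∂q_A = 0: 120 - 2q_A - (q_F + q_M) = 0.
Summing all 3 equations gives 320 − 4Q = 0, hence Q = 80.
Back-substituting: q_F = (87 − 80) = 7, q_M = (113 − 80) = 33, q_A = (120 − 80) = 40.
Price P = 153 - 80 = 73.
Flint's profit: (73 - 66)·7 - 33 = 16.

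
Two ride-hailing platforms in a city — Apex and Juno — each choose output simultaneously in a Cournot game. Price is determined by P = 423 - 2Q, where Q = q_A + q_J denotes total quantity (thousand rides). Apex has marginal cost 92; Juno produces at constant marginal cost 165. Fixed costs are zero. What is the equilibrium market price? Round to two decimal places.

Apex's profit: π_A = (423 - 2Q)q_A - (92q_A). Setting ∂π_A/∂q_A = 0: 331 - 4q_A - 2(q_J) = 0.
Juno's first-order condition: 258 - 4q_J - 2(q_A) = 0.
Best responses: q_A = (331 - 2q_J)/4, q_J = (258 - 2q_A)/4.
Substituting one into the other gives q_A = 202/3 and q_J = 185/6.
Total output Q = 589/6, so price P = 423 - 2·(589/6) = 680/3.

226.67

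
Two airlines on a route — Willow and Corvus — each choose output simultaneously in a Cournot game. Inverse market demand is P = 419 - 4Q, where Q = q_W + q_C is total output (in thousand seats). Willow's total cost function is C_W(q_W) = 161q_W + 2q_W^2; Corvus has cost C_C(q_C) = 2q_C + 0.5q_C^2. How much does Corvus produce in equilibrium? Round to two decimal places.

43.17

Willow's profit: π_W = (419 - 4Q)q_W - (161q_W + 2q_W²). Setting ∂π_W/∂q_W = 0: 258 - 12q_W - 4(q_C) = 0.
Corvus's first-order condition: 417 - 9q_C - 4(q_W) = 0.
Best responses: q_W = (258 - 4q_C)/12, q_C = (417 - 4q_W)/9.
Substituting one into the other gives q_W = 327/46 and q_C = 993/23.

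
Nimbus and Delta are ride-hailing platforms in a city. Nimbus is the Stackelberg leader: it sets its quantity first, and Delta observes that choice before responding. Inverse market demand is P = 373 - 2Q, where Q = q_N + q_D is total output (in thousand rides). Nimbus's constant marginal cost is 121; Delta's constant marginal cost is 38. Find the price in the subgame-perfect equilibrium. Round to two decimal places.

163.25

The follower Delta best-responds to any q_N: π_D = (373 - 2Q)q_D - 38q_D.
Follower FOC: 335 - 2q_N - 4q_D = 0, so q_D(q_N) = (335 - 2q_N)/4.
The leader anticipates this reaction. Substituting into P = 373 - 2Q gives P = 411/2 - q_N, so π_N = (411/2 - q_N)q_N - 121q_N.
The leader's first-order condition 169/2 - 2q_N = 0 yields q_N = 169/4.
Then q_D = (335 - 2·(169/4))/4 = 501/8.
Total output Q = 839/8, so price P = 373 - 2·(839/8) = 653/4.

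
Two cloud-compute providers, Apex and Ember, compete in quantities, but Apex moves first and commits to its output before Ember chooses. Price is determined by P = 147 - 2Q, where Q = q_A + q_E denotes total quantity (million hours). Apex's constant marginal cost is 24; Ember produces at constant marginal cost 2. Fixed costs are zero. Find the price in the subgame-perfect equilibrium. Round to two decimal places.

Solve by backward induction. Given q_A, the follower Ember maximises π_E = (147 - 2q_A - 2q_E)q_E - 2q_E.
Follower FOC: 145 - 2q_A - 4q_E = 0, so q_E(q_A) = (145 - 2q_A)/4.
The leader anticipates this reaction. Substituting into P = 147 - 2Q gives P = 149/2 - q_A, so π_A = (149/2 - q_A)q_A - 24q_A.
The leader's first-order condition 101/2 - 2q_A = 0 yields q_A = 101/4.
Then q_E = (145 - 2·(101/4))/4 = 189/8.
Total output Q = 391/8, so price P = 147 - 2·(391/8) = 197/4.

49.25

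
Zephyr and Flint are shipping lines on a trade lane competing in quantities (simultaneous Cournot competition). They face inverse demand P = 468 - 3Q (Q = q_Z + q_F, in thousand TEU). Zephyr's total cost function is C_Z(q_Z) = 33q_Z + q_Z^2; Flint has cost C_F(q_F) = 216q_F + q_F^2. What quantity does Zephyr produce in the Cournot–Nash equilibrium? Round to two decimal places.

Zephyr's profit: π_Z = (468 - 3Q)q_Z - (33q_Z + q_Z²). Setting ∂π_Z/∂q_Z = 0: 435 - 8q_Z - 3(q_F) = 0.
Flint's profit: π_F = (468 - 3Q)q_F - (216q_F + q_F²). Setting ∂π_F/∂q_F = 0: 252 - 8q_F - 3(q_Z) = 0.
Rearranging gives the reaction functions q_Z = (435 - 3q_F)/8 and q_F = (252 - 3q_Z)/8.
Solving the pair: q_Z = 49.5273, q_F = 711/55.

49.53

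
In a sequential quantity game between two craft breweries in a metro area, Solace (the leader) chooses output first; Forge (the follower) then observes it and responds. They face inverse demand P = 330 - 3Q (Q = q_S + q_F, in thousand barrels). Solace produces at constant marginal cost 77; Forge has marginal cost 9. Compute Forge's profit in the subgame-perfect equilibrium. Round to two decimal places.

4351.02

The follower Forge best-responds to any q_S: π_F = (330 - 3Q)q_F - 9q_F.
∂π_F/∂q_F = 321 - 3q_S - 6q_F = 0 gives the reaction function q_F = (321 - 3q_S)/6.
Solace substitutes q_F(q_S) into its own profit: π_S = q_S(330 - 3q_S - (321 - 3q_S)/2) - 77q_S = (339/2 - (3/2)q_S)q_S - 77q_S.
Maximising: ∂π_S/∂q_S = 185/2 - 3q_S = 0, giving q_S = 185/6.
Then q_F = (321 - 3·(185/6))/6 = 457/12.
Price P = 330 - 3·(827/12) = 493/4.
Forge's profit: (493/4 - 9)·(457/12) = 4351.0208.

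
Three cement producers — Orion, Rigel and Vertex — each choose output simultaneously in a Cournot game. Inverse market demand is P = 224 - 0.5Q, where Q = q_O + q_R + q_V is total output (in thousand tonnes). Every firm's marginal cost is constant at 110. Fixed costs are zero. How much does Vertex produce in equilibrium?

57

Each firm earns π_i = (224 - 0.5Q)q_i - 110q_i.
Setting ∂π_i/∂q_i = 0 with rivals' quantities fixed: 114 - q_i - (1/2)·Σ_{j≠i} q_j = 0.
By symmetry each firm produces the same amount; substituting Σ_{j≠i} q_j = 2q_i yields q_i = 114/2 = 57.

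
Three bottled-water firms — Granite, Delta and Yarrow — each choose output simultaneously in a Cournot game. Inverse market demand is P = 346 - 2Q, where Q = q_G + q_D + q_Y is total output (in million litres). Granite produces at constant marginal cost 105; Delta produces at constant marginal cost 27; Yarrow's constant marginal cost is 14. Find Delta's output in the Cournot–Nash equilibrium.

Granite's profit: π_G = (346 - 2Q)q_G - (105q_G). Setting ∂π_G/∂q_G = 0: 241 - 4q_G - 2(q_D + q_Y) = 0.
Delta's first-order condition: 319 - 4q_D - 2(q_G + q_Y) = 0.
Yarrow's first-order condition: 332 - 4q_Y - 2(q_G + q_D) = 0.
Adding the 3 conditions: 892 − 4Q − 4Q = 0, i.e. Q = 223/2.
Back-substituting: q_G = (241 − 223)/2 = 9, q_D = (319 − 223)/2 = 48, q_Y = (332 − 223)/2 = 109/2.

48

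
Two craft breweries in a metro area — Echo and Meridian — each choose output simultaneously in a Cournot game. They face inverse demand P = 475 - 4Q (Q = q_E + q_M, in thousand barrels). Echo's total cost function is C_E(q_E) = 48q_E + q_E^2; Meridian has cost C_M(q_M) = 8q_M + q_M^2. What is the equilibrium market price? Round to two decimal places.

219.57

Echo's profit: π_E = (475 - 4Q)q_E - (48q_E + q_E²). Setting ∂π_E/∂q_E = 0: 427 - 10q_E - 4(q_M) = 0.
Meridian's profit: π_M = (475 - 4Q)q_M - (8q_M + q_M²). Setting ∂π_M/∂q_M = 0: 467 - 10q_M - 4(q_E) = 0.
So q_E = (427 - 4q_M)/10 and q_M = (467 - 4q_E)/10.
Solving the pair: q_E = 1201/42, q_M = 1481/42.
Total output Q = 447/7, so price P = 475 - 4·(447/7) = 1537/7.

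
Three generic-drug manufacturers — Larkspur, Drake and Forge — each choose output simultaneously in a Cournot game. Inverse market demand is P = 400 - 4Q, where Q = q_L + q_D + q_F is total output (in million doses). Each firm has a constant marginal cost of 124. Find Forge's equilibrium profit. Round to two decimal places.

Each firm earns π_i = (400 - 4Q)q_i - 124q_i.
Setting ∂π_i/∂q_i = 0 with rivals' quantities fixed: 276 - 8q_i - 4·Σ_{j≠i} q_j = 0.
With identical firms every q_j equals q_i, so Σ_{j≠i} q_j = 2q_i and 276 = 16q_i, giving q_i = 69/4.
Price P = 400 - 4·(207/4) = 193.
Forge's profit: (193 - 124)·(69/4) = 1190.2500.

1190.25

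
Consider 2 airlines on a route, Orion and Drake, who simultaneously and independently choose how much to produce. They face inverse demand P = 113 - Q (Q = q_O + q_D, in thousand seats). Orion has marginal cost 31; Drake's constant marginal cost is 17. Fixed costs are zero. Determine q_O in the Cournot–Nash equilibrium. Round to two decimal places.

22.67

Orion's profit: π_O = (113 - Q)q_O - (31q_O). Setting ∂π_O/∂q_O = 0: 82 - 2q_O - (q_D) = 0.
Drake's profit: π_D = (113 - Q)q_D - (17q_D). Setting ∂π_D/∂q_D = 0: 96 - 2q_D - (q_O) = 0.
Rearranging gives the reaction functions q_O = (82 - q_D)/2 and q_D = (96 - q_O)/2.
Substituting one into the other gives q_O = 68/3 and q_D = 110/3.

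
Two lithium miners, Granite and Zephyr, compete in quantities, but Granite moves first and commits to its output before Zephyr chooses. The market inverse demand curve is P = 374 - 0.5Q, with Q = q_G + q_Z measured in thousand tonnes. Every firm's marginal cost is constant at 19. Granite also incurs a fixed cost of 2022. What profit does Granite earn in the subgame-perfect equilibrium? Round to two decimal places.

29484.25

Solve by backward induction. Given q_G, the follower Zephyr maximises π_Z = (374 - (1/2)q_G - (1/2)q_Z)q_Z - 19q_Z.
Setting the follower's marginal profit to zero, 355 - (1/2)q_G - q_Z = 0, i.e. q_Z = (355 - (1/2)q_G).
Granite substitutes q_Z(q_G) into its own profit: π_G = q_G(374 - (1/2)q_G - (355 - (1/2)q_G)/2) - 19q_G = (393/2 - (1/4)q_G)q_G - 19q_G.
The leader's first-order condition 355/2 - (1/2)q_G = 0 yields q_G = 355.
Then q_Z = (355 - (1/2)·355) = 355/2.
Price P = 374 - (1/2)·(1065/2) = 431/4.
Granite's profit: (431/4 - 19)·355 - 2022 = 29484.2500.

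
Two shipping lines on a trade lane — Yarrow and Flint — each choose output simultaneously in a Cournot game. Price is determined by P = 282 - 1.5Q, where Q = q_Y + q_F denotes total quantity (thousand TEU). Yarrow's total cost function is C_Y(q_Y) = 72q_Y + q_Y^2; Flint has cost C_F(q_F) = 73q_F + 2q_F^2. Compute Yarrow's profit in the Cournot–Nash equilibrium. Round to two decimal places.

Yarrow's profit: π_Y = (282 - 1.5Q)q_Y - (72q_Y + q_Y²). Setting ∂π_Y/∂q_Y = 0: 210 - 5q_Y - (3/2)(q_F) = 0.
Flint's first-order condition: 209 - 7q_F - (3/2)(q_Y) = 0.
Best responses: q_Y = (210 - (3/2)q_F)/5, q_F = (209 - (3/2)q_Y)/7.
Solving the pair: q_Y = 35.3130, q_F = 22.2901.
Price P = 282 - (3/2)·57.6031 = 195.5954.
Yarrow's profit: 195.5954·35.3130 - 72·35.3130 - 35.3130² = 3117.5159.

3117.52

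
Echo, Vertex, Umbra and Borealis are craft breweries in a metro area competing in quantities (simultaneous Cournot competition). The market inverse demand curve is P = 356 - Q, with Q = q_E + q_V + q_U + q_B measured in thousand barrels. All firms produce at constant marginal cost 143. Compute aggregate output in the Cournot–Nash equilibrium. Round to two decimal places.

Each firm earns π_i = (356 - Q)q_i - 143q_i.
Setting ∂π_i/∂q_i = 0 with rivals' quantities fixed: 213 - 2q_i - Σ_{j≠i} q_j = 0.
With identical firms every q_j equals q_i, so Σ_{j≠i} q_j = 3q_i and 213 = 5q_i, giving q_i = 213/5.
Total output Q = 213/5 + 213/5 + 213/5 + 213/5 = 852/5.

170.40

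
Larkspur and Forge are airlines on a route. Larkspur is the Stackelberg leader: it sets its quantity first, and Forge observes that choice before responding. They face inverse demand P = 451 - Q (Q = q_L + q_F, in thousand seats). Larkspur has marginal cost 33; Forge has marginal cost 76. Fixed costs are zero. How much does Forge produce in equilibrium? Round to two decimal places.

72.25

The follower Forge best-responds to any q_L: π_F = (451 - Q)q_F - 76q_F.
Setting the follower's marginal profit to zero, 375 - q_L - 2q_F = 0, i.e. q_F = (375 - q_L)/2.
The leader anticipates this reaction. Substituting into P = 451 - Q gives P = 527/2 - (1/2)q_L, so π_L = (527/2 - (1/2)q_L)q_L - 33q_L.
The leader's first-order condition 461/2 - q_L = 0 yields q_L = 461/2.
Then q_F = (375 - 461/2)/2 = 289/4.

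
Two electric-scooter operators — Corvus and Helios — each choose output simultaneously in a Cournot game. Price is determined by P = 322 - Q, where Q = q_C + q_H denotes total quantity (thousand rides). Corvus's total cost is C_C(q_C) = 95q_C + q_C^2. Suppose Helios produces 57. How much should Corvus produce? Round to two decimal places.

With the rival's output fixed at 57, Corvus's profit is π_C = (322 - 57 - q_C)q_C - (95q_C + q_C²) = (265 - q_C)q_C - (95q_C + q_C²).
∂π_C/∂q_C = 170 - 4q_C = 0, so q_C = 85/2.

42.50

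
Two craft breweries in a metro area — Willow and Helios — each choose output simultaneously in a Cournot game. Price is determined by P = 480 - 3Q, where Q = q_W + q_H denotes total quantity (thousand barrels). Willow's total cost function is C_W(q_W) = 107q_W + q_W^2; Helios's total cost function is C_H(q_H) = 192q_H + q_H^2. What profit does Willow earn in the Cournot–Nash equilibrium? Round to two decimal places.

5943.01

Willow's profit: π_W = (480 - 3Q)q_W - (107q_W + q_W²). Setting ∂π_W/∂q_W = 0: 373 - 8q_W - 3(q_H) = 0.
Helios's first-order condition: 288 - 8q_H - 3(q_W) = 0.
Rearranging gives the reaction functions q_W = (373 - 3q_H)/8 and q_H = (288 - 3q_W)/8.
Substituting one into the other gives q_W = 424/11 and q_H = 237/11.
Price P = 480 - 3·(661/11) = 299.7273.
Willow's profit: 299.7273·(424/11) - 107·(424/11) - (424/11)² = 5943.0083.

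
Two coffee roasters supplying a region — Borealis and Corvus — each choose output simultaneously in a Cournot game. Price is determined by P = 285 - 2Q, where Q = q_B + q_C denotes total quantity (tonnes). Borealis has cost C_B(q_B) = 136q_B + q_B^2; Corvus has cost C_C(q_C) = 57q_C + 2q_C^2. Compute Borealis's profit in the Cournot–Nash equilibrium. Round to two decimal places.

839.40

Borealis's profit: π_B = (285 - 2Q)q_B - (136q_B + q_B²). Setting ∂π_B/∂q_B = 0: 149 - 6q_B - 2(q_C) = 0.
Corvus's first-order condition: 228 - 8q_C - 2(q_B) = 0.
Best responses: q_B = (149 - 2q_C)/6, q_C = (228 - 2q_B)/8.
Substituting one into the other gives q_B = 184/11 and q_C = 535/22.
Price P = 285 - 2·(903/22) = 202.9091.
Borealis's profit: 202.9091·(184/11) - 136·(184/11) - (184/11)² = 839.4050.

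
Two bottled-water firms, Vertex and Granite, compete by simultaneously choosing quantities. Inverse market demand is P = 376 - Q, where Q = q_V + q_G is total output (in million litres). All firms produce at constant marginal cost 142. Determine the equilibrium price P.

A representative firm's profit is π_i = q_i(376 - Q) - 142q_i.
First-order condition (treating rivals' output as given): 234 - 2q_i - q_j = 0.
By symmetry each firm produces the same amount; substituting q_j = q_i yields q_i = 234/3 = 78.
Total output Q = 156, so price P = 376 - 156 = 220.

220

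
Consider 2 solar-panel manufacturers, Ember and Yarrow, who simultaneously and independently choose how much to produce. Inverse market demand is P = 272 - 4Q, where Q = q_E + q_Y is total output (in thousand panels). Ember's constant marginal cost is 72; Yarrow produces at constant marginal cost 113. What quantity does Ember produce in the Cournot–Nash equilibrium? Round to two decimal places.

20.08

Ember's profit: π_E = (272 - 4Q)q_E - (72q_E). Setting ∂π_E/∂q_E = 0: 200 - 8q_E - 4(q_Y) = 0.
Yarrow's profit: π_Y = (272 - 4Q)q_Y - (113q_Y). Setting ∂π_Y/∂q_Y = 0: 159 - 8q_Y - 4(q_E) = 0.
Best responses: q_E = (200 - 4q_Y)/8, q_Y = (159 - 4q_E)/8.
Solving the pair: q_E = 241/12, q_Y = 59/6.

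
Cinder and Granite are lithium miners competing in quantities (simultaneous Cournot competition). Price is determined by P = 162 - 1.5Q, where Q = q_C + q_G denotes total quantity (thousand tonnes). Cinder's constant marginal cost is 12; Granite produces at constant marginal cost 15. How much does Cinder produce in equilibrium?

34

Cinder's profit: π_C = (162 - 1.5Q)q_C - (12q_C). Setting ∂π_C/∂q_C = 0: 150 - 3q_C - (3/2)(q_G) = 0.
Granite's profit: π_G = (162 - 1.5Q)q_G - (15q_G). Setting ∂π_G/∂q_G = 0: 147 - 3q_G - (3/2)(q_C) = 0.
Rearranging gives the reaction functions q_C = (150 - (3/2)q_G)/3 and q_G = (147 - (3/2)q_C)/3.
Substituting one into the other gives q_C = 34 and q_G = 32.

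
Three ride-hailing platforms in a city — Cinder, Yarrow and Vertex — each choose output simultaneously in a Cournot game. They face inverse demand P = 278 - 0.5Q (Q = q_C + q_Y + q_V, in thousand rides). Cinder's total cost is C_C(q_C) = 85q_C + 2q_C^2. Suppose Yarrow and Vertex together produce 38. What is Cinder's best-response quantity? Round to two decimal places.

34.80

With rivals' combined output fixed at 38, Cinder's profit is π_C = (278 - (1/2)·38 - (1/2)q_C)q_C - (85q_C + 2q_C²) = (259 - (1/2)q_C)q_C - (85q_C + 2q_C²).
∂π_C/∂q_C = 174 - 5q_C = 0, so q_C = 174/5.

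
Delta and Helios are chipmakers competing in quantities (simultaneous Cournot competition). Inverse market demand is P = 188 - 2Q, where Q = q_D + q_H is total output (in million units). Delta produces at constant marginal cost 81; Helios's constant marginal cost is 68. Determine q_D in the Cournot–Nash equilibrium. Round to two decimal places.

15.67

Delta's profit: π_D = (188 - 2Q)q_D - (81q_D). Setting ∂π_D/∂q_D = 0: 107 - 4q_D - 2(q_H) = 0.
Helios's first-order condition: 120 - 4q_H - 2(q_D) = 0.
So q_D = (107 - 2q_H)/4 and q_H = (120 - 2q_D)/4.
Solving the pair: q_D = 47/3, q_H = 133/6.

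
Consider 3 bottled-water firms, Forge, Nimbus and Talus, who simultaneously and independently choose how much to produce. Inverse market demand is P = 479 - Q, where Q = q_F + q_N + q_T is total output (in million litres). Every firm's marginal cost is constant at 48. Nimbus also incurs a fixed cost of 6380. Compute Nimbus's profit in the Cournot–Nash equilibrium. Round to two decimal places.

Each firm earns π_i = (479 - Q)q_i - 48q_i.
First-order condition (treating rivals' output as given): 431 - 2q_i - Σ_{j≠i} q_j = 0.
With identical firms every q_j equals q_i, so Σ_{j≠i} q_j = 2q_i and 431 = 4q_i, giving q_i = 431/4.
Price P = 479 - 1293/4 = 623/4.
Nimbus's profit: (623/4 - 48)·(431/4) - 6380 = 5230.0625.

5230.06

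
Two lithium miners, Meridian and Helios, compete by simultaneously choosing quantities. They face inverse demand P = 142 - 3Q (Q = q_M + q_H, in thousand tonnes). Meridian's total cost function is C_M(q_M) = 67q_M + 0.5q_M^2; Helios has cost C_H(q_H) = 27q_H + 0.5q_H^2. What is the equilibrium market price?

85

Meridian's profit: π_M = (142 - 3Q)q_M - (67q_M + (1/2)q_M²). Setting ∂π_M/∂q_M = 0: 75 - 7q_M - 3(q_H) = 0.
Helios's first-order condition: 115 - 7q_H - 3(q_M) = 0.
So q_M = (75 - 3q_H)/7 and q_H = (115 - 3q_M)/7.
Solving the pair: q_M = 9/2, q_H = 29/2.
Total output Q = 19, so price P = 142 - 3·19 = 85.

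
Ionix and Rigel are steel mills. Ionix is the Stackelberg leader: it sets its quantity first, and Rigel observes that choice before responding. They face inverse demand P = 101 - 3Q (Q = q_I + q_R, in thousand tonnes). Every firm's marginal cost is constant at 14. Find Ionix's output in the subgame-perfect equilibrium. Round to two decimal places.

The follower Rigel best-responds to any q_I: π_R = (101 - 3Q)q_R - 14q_R.
Follower FOC: 87 - 3q_I - 6q_R = 0, so q_R(q_I) = (87 - 3q_I)/6.
The leader anticipates this reaction. Substituting into P = 101 - 3Q gives P = 115/2 - (3/2)q_I, so π_I = (115/2 - (3/2)q_I)q_I - 14q_I.
The leader's first-order condition 87/2 - 3q_I = 0 yields q_I = 29/2.
Then q_R = (87 - 3·(29/2))/6 = 29/4.

14.50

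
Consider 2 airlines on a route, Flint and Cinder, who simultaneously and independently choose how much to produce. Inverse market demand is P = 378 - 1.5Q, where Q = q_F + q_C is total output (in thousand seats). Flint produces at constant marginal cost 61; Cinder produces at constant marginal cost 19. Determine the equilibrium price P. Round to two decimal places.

Flint's profit: π_F = (378 - 1.5Q)q_F - (61q_F). Setting ∂π_F/∂q_F = 0: 317 - 3q_F - (3/2)(q_C) = 0.
Cinder's first-order condition: 359 - 3q_C - (3/2)(q_F) = 0.
Best responses: q_F = (317 - (3/2)q_C)/3, q_C = (359 - (3/2)q_F)/3.
Substituting one into the other gives q_F = 550/9 and q_C = 802/9.
Total output Q = 1352/9, so price P = 378 - (3/2)·(1352/9) = 458/3.

152.67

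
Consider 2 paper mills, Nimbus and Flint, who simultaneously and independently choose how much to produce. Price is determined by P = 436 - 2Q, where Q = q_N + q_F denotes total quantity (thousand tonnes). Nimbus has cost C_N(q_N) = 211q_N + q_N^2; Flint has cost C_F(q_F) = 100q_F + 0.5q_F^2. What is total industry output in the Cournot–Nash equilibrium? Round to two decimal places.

77.65

Nimbus's profit: π_N = (436 - 2Q)q_N - (211q_N + q_N²). Setting ∂π_N/∂q_N = 0: 225 - 6q_N - 2(q_F) = 0.
Flint's first-order condition: 336 - 5q_F - 2(q_N) = 0.
Rearranging gives the reaction functions q_N = (225 - 2q_F)/6 and q_F = (336 - 2q_N)/5.
Substituting one into the other gives q_N = 453/26 and q_F = 783/13.
Total output Q = 453/26 + 783/13 = 77.6538.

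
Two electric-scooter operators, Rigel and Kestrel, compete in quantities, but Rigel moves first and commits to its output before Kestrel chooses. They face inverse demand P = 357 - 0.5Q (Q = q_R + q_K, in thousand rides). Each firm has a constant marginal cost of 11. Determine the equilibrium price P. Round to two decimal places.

97.50

The follower Kestrel best-responds to any q_R: π_K = (357 - 0.5Q)q_K - 11q_K.
∂π_K/∂q_K = 346 - (1/2)q_R - q_K = 0 gives the reaction function q_K = (346 - (1/2)q_R).
Rigel substitutes q_K(q_R) into its own profit: π_R = q_R(357 - (1/2)q_R - (346 - (1/2)q_R)/2) - 11q_R = (184 - (1/4)q_R)q_R - 11q_R.
Maximising: ∂π_R/∂q_R = 173 - (1/2)q_R = 0, giving q_R = 346.
Then q_K = (346 - (1/2)·346) = 173.
Total output Q = 519, so price P = 357 - (1/2)·519 = 195/2.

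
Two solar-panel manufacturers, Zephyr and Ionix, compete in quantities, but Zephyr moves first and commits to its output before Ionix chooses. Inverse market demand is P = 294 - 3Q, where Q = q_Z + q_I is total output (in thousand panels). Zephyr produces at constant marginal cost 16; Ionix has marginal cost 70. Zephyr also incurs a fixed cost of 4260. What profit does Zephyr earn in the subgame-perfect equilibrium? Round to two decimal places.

332.67

The follower Ionix best-responds to any q_Z: π_I = (294 - 3Q)q_I - 70q_I.
Setting the follower's marginal profit to zero, 224 - 3q_Z - 6q_I = 0, i.e. q_I = (224 - 3q_Z)/6.
Zephyr substitutes q_I(q_Z) into its own profit: π_Z = q_Z(294 - 3q_Z - (224 - 3q_Z)/2) - 16q_Z = (182 - (3/2)q_Z)q_Z - 16q_Z.
Leader FOC: 166 - 3q_Z = 0, so q_Z = 166/3.
Then q_I = (224 - 3·(166/3))/6 = 29/3.
Price P = 294 - 3·65 = 99.
Zephyr's profit: (99 - 16)·(166/3) - 4260 = 998/3.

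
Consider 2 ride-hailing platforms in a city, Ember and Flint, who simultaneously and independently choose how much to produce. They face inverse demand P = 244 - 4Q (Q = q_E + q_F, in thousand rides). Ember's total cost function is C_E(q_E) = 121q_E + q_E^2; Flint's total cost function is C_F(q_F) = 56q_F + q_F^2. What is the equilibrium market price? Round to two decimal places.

Ember's profit: π_E = (244 - 4Q)q_E - (121q_E + q_E²). Setting ∂π_E/∂q_E = 0: 123 - 10q_E - 4(q_F) = 0.
Flint's first-order condition: 188 - 10q_F - 4(q_E) = 0.
Best responses: q_E = (123 - 4q_F)/10, q_F = (188 - 4q_E)/10.
Solving the pair: q_E = 239/42, q_F = 347/21.
Total output Q = 311/14, so price P = 244 - 4·(311/14) = 1086/7.

155.14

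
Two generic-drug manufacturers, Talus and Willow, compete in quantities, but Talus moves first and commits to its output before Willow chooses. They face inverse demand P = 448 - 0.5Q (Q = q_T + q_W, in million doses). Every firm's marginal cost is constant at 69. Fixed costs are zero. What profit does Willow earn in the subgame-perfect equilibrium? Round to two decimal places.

Solve by backward induction. Given q_T, the follower Willow maximises π_W = (448 - (1/2)q_T - (1/2)q_W)q_W - 69q_W.
Setting the follower's marginal profit to zero, 379 - (1/2)q_T - q_W = 0, i.e. q_W = (379 - (1/2)q_T).
Talus substitutes q_W(q_T) into its own profit: π_T = q_T(448 - (1/2)q_T - (379 - (1/2)q_T)/2) - 69q_T = (517/2 - (1/4)q_T)q_T - 69q_T.
Leader FOC: 379/2 - (1/2)q_T = 0, so q_T = 379.
Then q_W = (379 - (1/2)·379) = 379/2.
Price P = 448 - (1/2)·(1137/2) = 655/4.
Willow's profit: (655/4 - 69)·(379/2) = 17955.1250.

17955.13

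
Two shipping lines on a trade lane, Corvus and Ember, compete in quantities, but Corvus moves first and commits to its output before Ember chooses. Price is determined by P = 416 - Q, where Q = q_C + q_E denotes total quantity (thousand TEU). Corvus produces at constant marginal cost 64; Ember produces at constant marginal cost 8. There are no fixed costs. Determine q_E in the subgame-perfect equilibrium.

The follower Ember best-responds to any q_C: π_E = (416 - Q)q_E - 8q_E.
Follower FOC: 408 - q_C - 2q_E = 0, so q_E(q_C) = (408 - q_C)/2.
Corvus substitutes q_E(q_C) into its own profit: π_C = q_C(416 - q_C - (408 - q_C)/2) - 64q_C = (212 - (1/2)q_C)q_C - 64q_C.
The leader's first-order condition 148 - q_C = 0 yields q_C = 148.
Then q_E = (408 - 148)/2 = 130.

130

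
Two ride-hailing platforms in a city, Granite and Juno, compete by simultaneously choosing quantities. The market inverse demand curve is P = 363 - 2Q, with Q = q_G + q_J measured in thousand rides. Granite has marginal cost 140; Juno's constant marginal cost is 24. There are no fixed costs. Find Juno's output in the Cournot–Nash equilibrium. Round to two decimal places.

Granite's profit: π_G = (363 - 2Q)q_G - (140q_G). Setting ∂π_G/∂q_G = 0: 223 - 4q_G - 2(q_J) = 0.
Juno's profit: π_J = (363 - 2Q)q_J - (24q_J). Setting ∂π_J/∂q_J = 0: 339 - 4q_J - 2(q_G) = 0.
So q_G = (223 - 2q_J)/4 and q_J = (339 - 2q_G)/4.
Solving the pair: q_G = 107/6, q_J = 455/6.

75.83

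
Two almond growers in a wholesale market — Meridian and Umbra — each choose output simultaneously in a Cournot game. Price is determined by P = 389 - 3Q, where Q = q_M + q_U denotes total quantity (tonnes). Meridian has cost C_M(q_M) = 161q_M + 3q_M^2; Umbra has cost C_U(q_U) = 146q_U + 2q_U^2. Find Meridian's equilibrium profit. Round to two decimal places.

1171.46

Meridian's profit: π_M = (389 - 3Q)q_M - (161q_M + 3q_M²). Setting ∂π_M/∂q_M = 0: 228 - 12q_M - 3(q_U) = 0.
Umbra's profit: π_U = (389 - 3Q)q_U - (146q_U + 2q_U²). Setting ∂π_U/∂q_U = 0: 243 - 10q_U - 3(q_M) = 0.
Rearranging gives the reaction functions q_M = (228 - 3q_U)/12 and q_U = (243 - 3q_M)/10.
Substituting one into the other gives q_M = 517/37 and q_U = 744/37.
Price P = 389 - 3·(1261/37) = 286.7568.
Meridian's profit: 286.7568·(517/37) - 161·(517/37) - 3(517/37)² = 1171.4638.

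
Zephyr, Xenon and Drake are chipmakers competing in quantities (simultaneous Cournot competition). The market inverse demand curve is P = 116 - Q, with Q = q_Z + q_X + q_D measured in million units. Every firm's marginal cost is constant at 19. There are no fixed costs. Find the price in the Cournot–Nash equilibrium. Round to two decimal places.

Each firm earns π_i = (116 - Q)q_i - 19q_i.
Setting ∂π_i/∂q_i = 0 with rivals' quantities fixed: 97 - 2q_i - Σ_{j≠i} q_j = 0.
With identical firms every q_j equals q_i, so Σ_{j≠i} q_j = 2q_i and 97 = 4q_i, giving q_i = 97/4.
Total output Q = 291/4, so price P = 116 - 291/4 = 173/4.

43.25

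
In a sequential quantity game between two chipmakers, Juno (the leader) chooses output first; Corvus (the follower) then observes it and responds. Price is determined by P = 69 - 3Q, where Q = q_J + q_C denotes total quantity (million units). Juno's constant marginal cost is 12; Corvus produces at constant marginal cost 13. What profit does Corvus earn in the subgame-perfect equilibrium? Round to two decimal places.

60.75

Solve by backward induction. Given q_J, the follower Corvus maximises π_C = (69 - 3q_J - 3q_C)q_C - 13q_C.
Follower FOC: 56 - 3q_J - 6q_C = 0, so q_C(q_J) = (56 - 3q_J)/6.
Juno substitutes q_C(q_J) into its own profit: π_J = q_J(69 - 3q_J - (56 - 3q_J)/2) - 12q_J = (41 - (3/2)q_J)q_J - 12q_J.
Leader FOC: 29 - 3q_J = 0, so q_J = 29/3.
Then q_C = (56 - 3·(29/3))/6 = 9/2.
Price P = 69 - 3·(85/6) = 53/2.
Corvus's profit: (53/2 - 13)·(9/2) = 243/4.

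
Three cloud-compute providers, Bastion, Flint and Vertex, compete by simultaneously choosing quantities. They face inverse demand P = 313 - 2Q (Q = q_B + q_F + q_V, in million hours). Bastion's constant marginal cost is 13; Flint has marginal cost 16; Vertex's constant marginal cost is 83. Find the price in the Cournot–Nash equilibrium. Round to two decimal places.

Bastion's profit: π_B = (313 - 2Q)q_B - (13q_B). Setting ∂π_B/∂q_B = 0: 300 - 4q_B - 2(q_F + q_V) = 0.
Flint's first-order condition: 297 - 4q_F - 2(q_B + q_V) = 0.
Vertex's first-order condition: 230 - 4q_V - 2(q_B + q_F) = 0.
Adding the 3 conditions: 827 − 4Q − 4Q = 0, i.e. Q = 827/8.
Back-substituting: q_B = (300 − 827/4)/2 = 373/8, q_F = (297 − 827/4)/2 = 361/8, q_V = (230 − 827/4)/2 = 93/8.
Total output Q = 827/8, so price P = 313 - 2·(827/8) = 425/4.

106.25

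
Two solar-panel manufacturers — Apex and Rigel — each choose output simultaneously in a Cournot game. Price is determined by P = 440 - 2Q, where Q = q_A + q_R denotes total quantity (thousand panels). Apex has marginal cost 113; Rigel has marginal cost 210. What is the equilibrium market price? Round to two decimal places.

Apex's profit: π_A = (440 - 2Q)q_A - (113q_A). Setting ∂π_A/∂q_A = 0: 327 - 4q_A - 2(q_R) = 0.
Rigel's first-order condition: 230 - 4q_R - 2(q_A) = 0.
Best responses: q_A = (327 - 2q_R)/4, q_R = (230 - 2q_A)/4.
Substituting one into the other gives q_A = 212/3 and q_R = 133/6.
Total output Q = 557/6, so price P = 440 - 2·(557/6) = 763/3.

254.33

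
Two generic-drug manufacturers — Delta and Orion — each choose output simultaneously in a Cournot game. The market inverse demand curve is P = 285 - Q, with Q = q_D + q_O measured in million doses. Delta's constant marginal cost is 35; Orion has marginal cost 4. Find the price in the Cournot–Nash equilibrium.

Delta's profit: π_D = (285 - Q)q_D - (35q_D). Setting ∂π_D/∂q_D = 0: 250 - 2q_D - (q_O) = 0.
Orion's profit: π_O = (285 - Q)q_O - (4q_O). Setting ∂π_O/∂q_O = 0: 281 - 2q_O - (q_D) = 0.
Rearranging gives the reaction functions q_D = (250 - q_O)/2 and q_O = (281 - q_D)/2.
Substituting one into the other gives q_D = 73 and q_O = 104.
Total output Q = 177, so price P = 285 - 177 = 108.

108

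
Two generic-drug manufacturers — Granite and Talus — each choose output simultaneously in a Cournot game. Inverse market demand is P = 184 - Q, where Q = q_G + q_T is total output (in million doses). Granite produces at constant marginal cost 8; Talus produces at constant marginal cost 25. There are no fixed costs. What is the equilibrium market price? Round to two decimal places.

Granite's profit: π_G = (184 - Q)q_G - (8q_G). Setting ∂π_G/∂q_G = 0: 176 - 2q_G - (q_T) = 0.
Talus's first-order condition: 159 - 2q_T - (q_G) = 0.
So q_G = (176 - q_T)/2 and q_T = (159 - q_G)/2.
Substituting one into the other gives q_G = 193/3 and q_T = 142/3.
Total output Q = 335/3, so price P = 184 - 335/3 = 217/3.

72.33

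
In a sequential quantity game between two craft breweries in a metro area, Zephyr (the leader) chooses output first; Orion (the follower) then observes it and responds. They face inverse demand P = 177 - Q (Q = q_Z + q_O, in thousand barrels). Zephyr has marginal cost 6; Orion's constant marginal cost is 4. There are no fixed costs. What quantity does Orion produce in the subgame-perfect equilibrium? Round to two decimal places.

44.25

Solve by backward induction. Given q_Z, the follower Orion maximises π_O = (177 - q_Z - q_O)q_O - 4q_O.
∂π_O/∂q_O = 173 - q_Z - 2q_O = 0 gives the reaction function q_O = (173 - q_Z)/2.
Zephyr substitutes q_O(q_Z) into its own profit: π_Z = q_Z(177 - q_Z - (173 - q_Z)/2) - 6q_Z = (181/2 - (1/2)q_Z)q_Z - 6q_Z.
Leader FOC: 169/2 - q_Z = 0, so q_Z = 169/2.
Then q_O = (173 - 169/2)/2 = 177/4.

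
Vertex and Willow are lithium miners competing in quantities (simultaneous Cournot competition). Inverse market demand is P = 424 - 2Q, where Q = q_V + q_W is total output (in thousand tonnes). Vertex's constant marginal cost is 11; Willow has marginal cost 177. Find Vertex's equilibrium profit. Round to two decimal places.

18624.50

Vertex's profit: π_V = (424 - 2Q)q_V - (11q_V). Setting ∂π_V/∂q_V = 0: 413 - 4q_V - 2(q_W) = 0.
Willow's first-order condition: 247 - 4q_W - 2(q_V) = 0.
Rearranging gives the reaction functions q_V = (413 - 2q_W)/4 and q_W = (247 - 2q_V)/4.
Solving the pair: q_V = 193/2, q_W = 27/2.
Price P = 424 - 2·110 = 204.
Vertex's profit: (204 - 11)·(193/2) = 18624.5000.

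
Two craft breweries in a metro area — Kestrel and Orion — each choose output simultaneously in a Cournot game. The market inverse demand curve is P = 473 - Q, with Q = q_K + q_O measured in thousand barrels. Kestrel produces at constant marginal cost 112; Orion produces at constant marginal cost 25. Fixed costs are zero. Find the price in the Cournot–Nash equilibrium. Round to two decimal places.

Kestrel's profit: π_K = (473 - Q)q_K - (112q_K). Setting ∂π_K/∂q_K = 0: 361 - 2q_K - (q_O) = 0.
Orion's profit: π_O = (473 - Q)q_O - (25q_O). Setting ∂π_O/∂q_O = 0: 448 - 2q_O - (q_K) = 0.
Best responses: q_K = (361 - q_O)/2, q_O = (448 - q_K)/2.
Substituting one into the other gives q_K = 274/3 and q_O = 535/3.
Total output Q = 809/3, so price P = 473 - 809/3 = 610/3.

203.33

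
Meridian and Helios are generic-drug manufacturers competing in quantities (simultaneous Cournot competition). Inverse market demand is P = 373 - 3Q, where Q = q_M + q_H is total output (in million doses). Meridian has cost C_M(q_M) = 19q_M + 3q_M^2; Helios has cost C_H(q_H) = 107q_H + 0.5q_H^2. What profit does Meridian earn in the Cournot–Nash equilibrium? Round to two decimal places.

3010.56

Meridian's profit: π_M = (373 - 3Q)q_M - (19q_M + 3q_M²). Setting ∂π_M/∂q_M = 0: 354 - 12q_M - 3(q_H) = 0.
Helios's profit: π_H = (373 - 3Q)q_H - (107q_H + (1/2)q_H²). Setting ∂π_H/∂q_H = 0: 266 - 7q_H - 3(q_M) = 0.
So q_M = (354 - 3q_H)/12 and q_H = (266 - 3q_M)/7.
Substituting one into the other gives q_M = 112/5 and q_H = 142/5.
Price P = 373 - 3·(254/5) = 1103/5.
Meridian's profit: (1103/5)·(112/5) - 19·(112/5) - 3(112/5)² = 3010.5600.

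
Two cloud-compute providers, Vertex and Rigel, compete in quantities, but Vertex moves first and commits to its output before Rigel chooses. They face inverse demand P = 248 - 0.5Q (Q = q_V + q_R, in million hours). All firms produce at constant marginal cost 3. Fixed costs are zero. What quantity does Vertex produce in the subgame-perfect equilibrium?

245

The follower Rigel best-responds to any q_V: π_R = (248 - 0.5Q)q_R - 3q_R.
Setting the follower's marginal profit to zero, 245 - (1/2)q_V - q_R = 0, i.e. q_R = (245 - (1/2)q_V).
The leader anticipates this reaction. Substituting into P = 248 - 0.5Q gives P = 251/2 - (1/4)q_V, so π_V = (251/2 - (1/4)q_V)q_V - 3q_V.
The leader's first-order condition 245/2 - (1/2)q_V = 0 yields q_V = 245.
Then q_R = (245 - (1/2)·245) = 245/2.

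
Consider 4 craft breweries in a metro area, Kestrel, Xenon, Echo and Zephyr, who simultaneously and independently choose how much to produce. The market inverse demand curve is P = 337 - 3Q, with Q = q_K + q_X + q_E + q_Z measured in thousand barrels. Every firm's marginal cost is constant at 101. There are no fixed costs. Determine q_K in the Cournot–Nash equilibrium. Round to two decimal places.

Each firm earns π_i = (337 - 3Q)q_i - 101q_i.
First-order condition (treating rivals' output as given): 236 - 6q_i - 3·Σ_{j≠i} q_j = 0.
By symmetry each firm produces the same amount; substituting Σ_{j≠i} q_j = 3q_i yields q_i = 236/15.

15.73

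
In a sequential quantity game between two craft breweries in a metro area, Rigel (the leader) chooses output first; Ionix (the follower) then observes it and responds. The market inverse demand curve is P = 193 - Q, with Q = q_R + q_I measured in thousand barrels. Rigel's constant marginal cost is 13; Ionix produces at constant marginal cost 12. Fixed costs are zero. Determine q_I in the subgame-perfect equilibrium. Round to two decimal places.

The follower Ionix best-responds to any q_R: π_I = (193 - Q)q_I - 12q_I.
Follower FOC: 181 - q_R - 2q_I = 0, so q_I(q_R) = (181 - q_R)/2.
The leader anticipates this reaction. Substituting into P = 193 - Q gives P = 205/2 - (1/2)q_R, so π_R = (205/2 - (1/2)q_R)q_R - 13q_R.
Leader FOC: 179/2 - q_R = 0, so q_R = 179/2.
Then q_I = (181 - 179/2)/2 = 183/4.

45.75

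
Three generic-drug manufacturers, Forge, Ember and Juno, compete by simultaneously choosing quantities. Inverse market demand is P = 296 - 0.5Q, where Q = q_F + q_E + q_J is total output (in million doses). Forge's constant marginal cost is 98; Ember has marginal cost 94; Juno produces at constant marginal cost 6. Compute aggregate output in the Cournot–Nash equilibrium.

345

Forge's profit: π_F = (296 - 0.5Q)q_F - (98q_F). Setting ∂π_F/∂q_F = 0: 198 - q_F - (1/2)(q_E + q_J) = 0.
Ember's first-order condition: 202 - q_E - (1/2)(q_F + q_J) = 0.
Juno's profit: π_J = (296 - 0.5Q)q_J - (6q_J). Setting ∂π_J/∂q_J = 0: 290 - q_J - (1/2)(q_F + q_E) = 0.
Adding the 3 first-order conditions: 690 − 2Q = 0, so Q = 345.
Back-substituting: q_F = (198 − 345/2)/(1/2) = 51, q_E = (202 − 345/2)/(1/2) = 59, q_J = (290 − 345/2)/(1/2) = 235.
Total output Q = 51 + 59 + 235 = 345.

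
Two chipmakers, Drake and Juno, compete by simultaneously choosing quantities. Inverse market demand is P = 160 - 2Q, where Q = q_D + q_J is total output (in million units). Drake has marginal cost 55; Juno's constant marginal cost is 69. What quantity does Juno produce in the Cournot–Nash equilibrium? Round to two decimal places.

Drake's profit: π_D = (160 - 2Q)q_D - (55q_D). Setting ∂π_D/∂q_D = 0: 105 - 4q_D - 2(q_J) = 0.
Juno's first-order condition: 91 - 4q_J - 2(q_D) = 0.
Best responses: q_D = (105 - 2q_J)/4, q_J = (91 - 2q_D)/4.
Solving the pair: q_D = 119/6, q_J = 77/6.

12.83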